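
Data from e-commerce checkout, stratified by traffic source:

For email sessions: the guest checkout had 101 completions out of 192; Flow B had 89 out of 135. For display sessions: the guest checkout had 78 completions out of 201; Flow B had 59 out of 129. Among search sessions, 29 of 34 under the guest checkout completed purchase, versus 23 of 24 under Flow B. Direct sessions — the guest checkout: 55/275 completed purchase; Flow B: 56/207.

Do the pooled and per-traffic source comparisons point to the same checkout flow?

Yes

Email: the guest checkout 101/192 = 52.6%, Flow B 89/135 = 65.9% → Flow B
Display: the guest checkout 78/201 = 38.8%, Flow B 59/129 = 45.7% → Flow B
Search: the guest checkout 29/34 = 85.3%, Flow B 23/24 = 95.8% → Flow B
Direct: the guest checkout 55/275 = 20.0%, Flow B 56/207 = 27.1% → Flow B
Overall: the guest checkout 263/702 = 37.5%, Flow B 227/495 = 45.9% → Flow B
Flow B wins overall and in every traffic group — no reversal.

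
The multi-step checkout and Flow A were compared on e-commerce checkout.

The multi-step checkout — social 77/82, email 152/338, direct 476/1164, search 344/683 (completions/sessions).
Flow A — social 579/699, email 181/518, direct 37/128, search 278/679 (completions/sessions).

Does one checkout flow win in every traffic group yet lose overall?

Yes

Social: the multi-step checkout 77/82 = 93.9%, Flow A 579/699 = 82.8% → the multi-step checkout
Email: the multi-step checkout 152/338 = 45.0%, Flow A 181/518 = 34.9% → the multi-step checkout
Direct: the multi-step checkout 476/1164 = 40.9%, Flow A 37/128 = 28.9% → the multi-step checkout
Search: the multi-step checkout 344/683 = 50.4%, Flow A 278/679 = 40.9% → the multi-step checkout
Overall: the multi-step checkout 1049/2267 = 46.3%, Flow A 1075/2024 = 53.1% → Flow A
The multi-step checkout wins each traffic group but Flow A wins overall — the comparison reverses. The multi-step checkout's sessions skew toward direct, which has a lower base rate.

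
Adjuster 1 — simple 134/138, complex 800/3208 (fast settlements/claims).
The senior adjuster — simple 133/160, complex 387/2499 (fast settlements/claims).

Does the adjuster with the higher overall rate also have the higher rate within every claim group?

Simple: Adjuster 1 134/138 = 97.1%, the senior adjuster 133/160 = 83.1% → Adjuster 1
Complex: Adjuster 1 800/3208 = 24.9%, the senior adjuster 387/2499 = 15.5% → Adjuster 1
Overall: Adjuster 1 934/3346 = 27.9%, the senior adjuster 520/2659 = 19.6% → Adjuster 1
Adjuster 1 wins overall and in every claim group — no reversal.

Yes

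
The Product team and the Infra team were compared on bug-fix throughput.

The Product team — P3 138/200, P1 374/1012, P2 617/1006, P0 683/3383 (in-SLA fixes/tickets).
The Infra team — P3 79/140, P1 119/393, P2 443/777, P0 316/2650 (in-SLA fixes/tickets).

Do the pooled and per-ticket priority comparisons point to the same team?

Yes

P3: the Product team 138/200 = 69.0%, the Infra team 79/140 = 56.4% → the Product team
P1: the Product team 374/1012 = 37.0%, the Infra team 119/393 = 30.3% → the Product team
P2: the Product team 617/1006 = 61.3%, the Infra team 443/777 = 57.0% → the Product team
P0: the Product team 683/3383 = 20.2%, the Infra team 316/2650 = 11.9% → the Product team
Overall: the Product team 1812/5601 = 32.4%, the Infra team 957/3960 = 24.2% → the Product team
The Product team wins overall and in every ticket group — no reversal.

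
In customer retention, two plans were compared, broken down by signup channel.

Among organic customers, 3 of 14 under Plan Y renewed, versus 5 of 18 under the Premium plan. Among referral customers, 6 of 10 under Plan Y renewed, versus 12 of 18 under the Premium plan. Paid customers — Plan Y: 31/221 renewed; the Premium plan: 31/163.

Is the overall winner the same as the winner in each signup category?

Organic: Plan Y 3/14 = 21.4%, the Premium plan 5/18 = 27.8% → the Premium plan
Referral: Plan Y 6/10 = 60.0%, the Premium plan 12/18 = 66.7% → the Premium plan
Paid: Plan Y 31/221 = 14.0%, the Premium plan 31/163 = 19.0% → the Premium plan
Overall: Plan Y 40/245 = 16.3%, the Premium plan 48/199 = 24.1% → the Premium plan
The Premium plan wins overall and in every signup group — no reversal.

Yes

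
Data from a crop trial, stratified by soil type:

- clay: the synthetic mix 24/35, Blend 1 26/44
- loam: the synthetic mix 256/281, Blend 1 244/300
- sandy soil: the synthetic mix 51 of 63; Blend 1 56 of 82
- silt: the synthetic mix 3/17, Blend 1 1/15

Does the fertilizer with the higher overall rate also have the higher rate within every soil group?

Yes

Clay: the synthetic mix 24/35 = 68.6%, Blend 1 26/44 = 59.1% → the synthetic mix
Loam: the synthetic mix 256/281 = 91.1%, Blend 1 244/300 = 81.3% → the synthetic mix
Sandy soil: the synthetic mix 51/63 = 81.0%, Blend 1 56/82 = 68.3% → the synthetic mix
Silt: the synthetic mix 3/17 = 17.6%, Blend 1 1/15 = 6.7% → the synthetic mix
Overall: the synthetic mix 334/396 = 84.3%, Blend 1 327/441 = 74.1% → the synthetic mix
The synthetic mix wins overall and in every soil group — no reversal.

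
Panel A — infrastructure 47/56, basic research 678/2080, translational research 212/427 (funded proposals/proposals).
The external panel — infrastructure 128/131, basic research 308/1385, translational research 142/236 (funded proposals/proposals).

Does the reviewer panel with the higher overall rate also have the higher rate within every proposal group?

No

Infrastructure: Panel A 47/56 = 83.9%, the external panel 128/131 = 97.7% → the external panel
Basic research: Panel A 678/2080 = 32.6%, the external panel 308/1385 = 22.2% → Panel A
Translational research: Panel A 212/427 = 49.6%, the external panel 142/236 = 60.2% → the external panel
Overall: Panel A 937/2563 = 36.6%, the external panel 578/1752 = 33.0% → Panel A
Neither sweeps: Panel A wins 1 of 3 groups, the external panel wins 2. Panel A wins overall but not every group — no Simpson reversal.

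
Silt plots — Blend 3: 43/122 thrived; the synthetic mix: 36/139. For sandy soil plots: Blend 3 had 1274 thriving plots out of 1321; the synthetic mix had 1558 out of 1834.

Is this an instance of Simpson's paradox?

No

Silt: Blend 3 43/122 = 35.2%, the synthetic mix 36/139 = 25.9% → Blend 3
Sandy soil: Blend 3 1274/1321 = 96.4%, the synthetic mix 1558/1834 = 85.0% → Blend 3
Overall: Blend 3 1317/1443 = 91.3%, the synthetic mix 1594/1973 = 80.8% → Blend 3
Blend 3 wins overall and in every soil group — no reversal.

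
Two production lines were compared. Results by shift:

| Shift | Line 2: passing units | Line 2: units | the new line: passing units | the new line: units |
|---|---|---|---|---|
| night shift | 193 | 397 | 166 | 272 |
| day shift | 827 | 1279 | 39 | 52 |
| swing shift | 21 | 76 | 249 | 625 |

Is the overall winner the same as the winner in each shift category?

Night shift: Line 2 193/397 = 48.6%, the new line 166/272 = 61.0% → the new line
Day shift: Line 2 827/1279 = 64.7%, the new line 39/52 = 75.0% → the new line
Swing shift: Line 2 21/76 = 27.6%, the new line 249/625 = 39.8% → the new line
Overall: Line 2 1041/1752 = 59.4%, the new line 454/949 = 47.8% → Line 2
The new line wins each shift group but Line 2 wins overall — the comparison reverses. The new line's units skew toward swing shift, which has a lower base rate.

No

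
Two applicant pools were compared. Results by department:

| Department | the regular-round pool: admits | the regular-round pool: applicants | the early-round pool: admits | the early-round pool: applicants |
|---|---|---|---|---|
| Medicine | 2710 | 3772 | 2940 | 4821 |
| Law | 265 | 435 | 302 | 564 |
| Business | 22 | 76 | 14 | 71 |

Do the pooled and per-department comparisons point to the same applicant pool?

Yes

Medicine: the regular-round pool 2710/3772 = 71.8%, the early-round pool 2940/4821 = 61.0% → the regular-round pool
Law: the regular-round pool 265/435 = 60.9%, the early-round pool 302/564 = 53.5% → the regular-round pool
Business: the regular-round pool 22/76 = 28.9%, the early-round pool 14/71 = 19.7% → the regular-round pool
Overall: the regular-round pool 2997/4283 = 70.0%, the early-round pool 3256/5456 = 59.7% → the regular-round pool
The regular-round pool wins overall and in every department group — no reversal.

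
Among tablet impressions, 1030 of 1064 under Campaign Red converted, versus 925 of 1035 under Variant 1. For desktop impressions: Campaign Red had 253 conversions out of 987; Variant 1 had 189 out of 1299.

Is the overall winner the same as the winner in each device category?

Tablet: Campaign Red 1030/1064 = 96.8%, Variant 1 925/1035 = 89.4% → Campaign Red
Desktop: Campaign Red 253/987 = 25.6%, Variant 1 189/1299 = 14.5% → Campaign Red
Overall: Campaign Red 1283/2051 = 62.6%, Variant 1 1114/2334 = 47.7% → Campaign Red
Campaign Red wins overall and in every device group — no reversal.

Yes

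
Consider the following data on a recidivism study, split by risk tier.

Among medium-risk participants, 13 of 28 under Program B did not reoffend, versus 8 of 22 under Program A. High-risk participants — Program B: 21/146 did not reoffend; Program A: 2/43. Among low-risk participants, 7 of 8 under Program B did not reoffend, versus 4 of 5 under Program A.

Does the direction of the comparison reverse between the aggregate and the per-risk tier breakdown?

No

Medium-risk: Program B 13/28 = 46.4%, Program A 8/22 = 36.4% → Program B
High-risk: Program B 21/146 = 14.4%, Program A 2/43 = 4.7% → Program B
Low-risk: Program B 7/8 = 87.5%, Program A 4/5 = 80.0% → Program B
Overall: Program B 41/182 = 22.5%, Program A 14/70 = 20.0% → Program B
Program B wins overall and in every risk group — no reversal.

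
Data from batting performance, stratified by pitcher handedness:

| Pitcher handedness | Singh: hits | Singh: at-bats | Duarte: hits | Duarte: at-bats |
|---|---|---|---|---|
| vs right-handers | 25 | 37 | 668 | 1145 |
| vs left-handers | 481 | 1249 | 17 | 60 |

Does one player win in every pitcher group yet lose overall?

Vs right-handers: Singh 25/37 = 67.6%, Duarte 668/1145 = 58.3% → Singh
Vs left-handers: Singh 481/1249 = 38.5%, Duarte 17/60 = 28.3% → Singh
Overall: Singh 506/1286 = 39.3%, Duarte 685/1205 = 56.8% → Duarte
Singh wins each pitcher group but Duarte wins overall — the comparison reverses. Singh's at-bats skew toward vs left-handers, which has a lower base rate.

Yes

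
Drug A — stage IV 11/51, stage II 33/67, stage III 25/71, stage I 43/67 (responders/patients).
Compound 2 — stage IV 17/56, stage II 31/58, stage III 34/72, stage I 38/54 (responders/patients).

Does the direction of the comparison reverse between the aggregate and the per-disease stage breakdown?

No

Stage IV: Drug A 11/51 = 21.6%, Compound 2 17/56 = 30.4% → Compound 2
Stage II: Drug A 33/67 = 49.3%, Compound 2 31/58 = 53.4% → Compound 2
Stage III: Drug A 25/71 = 35.2%, Compound 2 34/72 = 47.2% → Compound 2
Stage I: Drug A 43/67 = 64.2%, Compound 2 38/54 = 70.4% → Compound 2
Overall: Drug A 112/256 = 43.8%, Compound 2 120/240 = 50.0% → Compound 2
Compound 2 wins overall and in every disease group — no reversal.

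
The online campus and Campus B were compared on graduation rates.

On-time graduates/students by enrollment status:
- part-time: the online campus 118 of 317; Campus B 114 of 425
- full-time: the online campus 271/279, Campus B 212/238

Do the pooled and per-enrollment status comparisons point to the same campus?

Part-time: the online campus 118/317 = 37.2%, Campus B 114/425 = 26.8% → the online campus
Full-time: the online campus 271/279 = 97.1%, Campus B 212/238 = 89.1% → the online campus
Overall: the online campus 389/596 = 65.3%, Campus B 326/663 = 49.2% → the online campus
The online campus wins overall and in every enrollment group — no reversal.

Yes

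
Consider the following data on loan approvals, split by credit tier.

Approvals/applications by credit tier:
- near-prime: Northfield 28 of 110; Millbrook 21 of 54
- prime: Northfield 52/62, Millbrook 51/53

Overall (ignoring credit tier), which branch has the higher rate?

Near-prime: Northfield 28/110 = 25.5%, Millbrook 21/54 = 38.9% → Millbrook
Prime: Northfield 52/62 = 83.9%, Millbrook 51/53 = 96.2% → Millbrook
Overall: Northfield 80/172 = 46.5%, Millbrook 72/107 = 67.3% → Millbrook

Millbrook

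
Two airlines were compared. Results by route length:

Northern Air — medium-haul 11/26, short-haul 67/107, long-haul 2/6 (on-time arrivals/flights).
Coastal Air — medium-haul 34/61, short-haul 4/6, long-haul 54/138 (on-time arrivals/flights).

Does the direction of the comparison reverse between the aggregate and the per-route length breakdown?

Yes

Medium-haul: Northern Air 11/26 = 42.3%, Coastal Air 34/61 = 55.7% → Coastal Air
Short-haul: Northern Air 67/107 = 62.6%, Coastal Air 4/6 = 66.7% → Coastal Air
Long-haul: Northern Air 2/6 = 33.3%, Coastal Air 54/138 = 39.1% → Coastal Air
Overall: Northern Air 80/139 = 57.6%, Coastal Air 92/205 = 44.9% → Northern Air
Coastal Air wins each route group but Northern Air wins overall — the comparison reverses. Coastal Air's flights skew toward long-haul, which has a lower base rate.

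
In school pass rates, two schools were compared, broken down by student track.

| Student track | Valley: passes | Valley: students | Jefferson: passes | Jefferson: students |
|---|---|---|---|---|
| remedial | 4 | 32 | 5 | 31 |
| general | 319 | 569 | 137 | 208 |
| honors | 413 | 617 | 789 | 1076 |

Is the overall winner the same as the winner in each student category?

Yes

Remedial: Valley 4/32 = 12.5%, Jefferson 5/31 = 16.1% → Jefferson
General: Valley 319/569 = 56.1%, Jefferson 137/208 = 65.9% → Jefferson
Honors: Valley 413/617 = 66.9%, Jefferson 789/1076 = 73.3% → Jefferson
Overall: Valley 736/1218 = 60.4%, Jefferson 931/1315 = 70.8% → Jefferson
Jefferson wins overall and in every student group — no reversal.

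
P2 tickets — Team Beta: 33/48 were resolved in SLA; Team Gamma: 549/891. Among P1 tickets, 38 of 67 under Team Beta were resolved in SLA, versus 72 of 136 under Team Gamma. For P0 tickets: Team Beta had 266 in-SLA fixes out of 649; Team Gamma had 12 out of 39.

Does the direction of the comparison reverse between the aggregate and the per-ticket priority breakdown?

Yes

P2: Team Beta 33/48 = 68.8%, Team Gamma 549/891 = 61.6% → Team Beta
P1: Team Beta 38/67 = 56.7%, Team Gamma 72/136 = 52.9% → Team Beta
P0: Team Beta 266/649 = 41.0%, Team Gamma 12/39 = 30.8% → Team Beta
Overall: Team Beta 337/764 = 44.1%, Team Gamma 633/1066 = 59.4% → Team Gamma
Team Beta wins each ticket group but Team Gamma wins overall — the comparison reverses. Team Beta's tickets skew toward P0, which has a lower base rate.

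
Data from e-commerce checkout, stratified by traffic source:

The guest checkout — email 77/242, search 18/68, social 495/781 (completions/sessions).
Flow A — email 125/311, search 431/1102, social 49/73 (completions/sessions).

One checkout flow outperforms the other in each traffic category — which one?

Email: the guest checkout 77/242 = 31.8%, Flow A 125/311 = 40.2% → Flow A
Search: the guest checkout 18/68 = 26.5%, Flow A 431/1102 = 39.1% → Flow A
Social: the guest checkout 495/781 = 63.4%, Flow A 49/73 = 67.1% → Flow A
Flow A has the higher rate in all 3 groups.

Flow A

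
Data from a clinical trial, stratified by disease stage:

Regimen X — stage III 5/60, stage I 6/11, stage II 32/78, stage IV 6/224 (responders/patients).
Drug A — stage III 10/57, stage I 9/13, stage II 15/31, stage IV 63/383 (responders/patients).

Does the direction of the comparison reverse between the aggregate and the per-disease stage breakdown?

No

Stage III: Regimen X 5/60 = 8.3%, Drug A 10/57 = 17.5% → Drug A
Stage I: Regimen X 6/11 = 54.5%, Drug A 9/13 = 69.2% → Drug A
Stage II: Regimen X 32/78 = 41.0%, Drug A 15/31 = 48.4% → Drug A
Stage IV: Regimen X 6/224 = 2.7%, Drug A 63/383 = 16.4% → Drug A
Overall: Regimen X 49/373 = 13.1%, Drug A 97/484 = 20.0% → Drug A
Drug A wins overall and in every disease group — no reversal.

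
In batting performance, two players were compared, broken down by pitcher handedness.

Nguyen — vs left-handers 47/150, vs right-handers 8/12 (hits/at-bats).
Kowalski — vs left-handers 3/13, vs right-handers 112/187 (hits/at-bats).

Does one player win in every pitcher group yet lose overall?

Vs left-handers: Nguyen 47/150 = 31.3%, Kowalski 3/13 = 23.1% → Nguyen
Vs right-handers: Nguyen 8/12 = 66.7%, Kowalski 112/187 = 59.9% → Nguyen
Overall: Nguyen 55/162 = 34.0%, Kowalski 115/200 = 57.5% → Kowalski
Nguyen wins each pitcher group but Kowalski wins overall — the comparison reverses. Nguyen's at-bats skew toward vs left-handers, which has a lower base rate.

Yes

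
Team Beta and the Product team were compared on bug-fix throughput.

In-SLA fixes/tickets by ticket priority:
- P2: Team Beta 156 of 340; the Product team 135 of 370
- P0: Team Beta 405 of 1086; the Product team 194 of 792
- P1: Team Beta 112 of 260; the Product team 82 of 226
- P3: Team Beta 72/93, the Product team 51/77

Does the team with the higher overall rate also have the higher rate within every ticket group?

Yes

P2: Team Beta 156/340 = 45.9%, the Product team 135/370 = 36.5% → Team Beta
P0: Team Beta 405/1086 = 37.3%, the Product team 194/792 = 24.5% → Team Beta
P1: Team Beta 112/260 = 43.1%, the Product team 82/226 = 36.3% → Team Beta
P3: Team Beta 72/93 = 77.4%, the Product team 51/77 = 66.2% → Team Beta
Overall: Team Beta 745/1779 = 41.9%, the Product team 462/1465 = 31.5% → Team Beta
Team Beta wins overall and in every ticket group — no reversal.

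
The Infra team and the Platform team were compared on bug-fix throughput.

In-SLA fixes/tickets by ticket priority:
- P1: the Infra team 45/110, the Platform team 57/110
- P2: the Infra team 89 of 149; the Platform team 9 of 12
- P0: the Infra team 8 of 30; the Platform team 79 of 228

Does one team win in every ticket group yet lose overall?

Yes

P1: the Infra team 45/110 = 40.9%, the Platform team 57/110 = 51.8% → the Platform team
P2: the Infra team 89/149 = 59.7%, the Platform team 9/12 = 75.0% → the Platform team
P0: the Infra team 8/30 = 26.7%, the Platform team 79/228 = 34.6% → the Platform team
Overall: the Infra team 142/289 = 49.1%, the Platform team 145/350 = 41.4% → the Infra team
The Platform team wins each ticket group but the Infra team wins overall — the comparison reverses. The Platform team's tickets skew toward P0, which has a lower base rate.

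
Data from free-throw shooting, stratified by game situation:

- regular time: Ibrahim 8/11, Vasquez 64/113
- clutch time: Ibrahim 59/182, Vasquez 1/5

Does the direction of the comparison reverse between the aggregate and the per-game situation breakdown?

Yes

Regular time: Ibrahim 8/11 = 72.7%, Vasquez 64/113 = 56.6% → Ibrahim
Clutch time: Ibrahim 59/182 = 32.4%, Vasquez 1/5 = 20.0% → Ibrahim
Overall: Ibrahim 67/193 = 34.7%, Vasquez 65/118 = 55.1% → Vasquez
Ibrahim wins each game group but Vasquez wins overall — the comparison reverses. Ibrahim's attempts skew toward clutch time, which has a lower base rate.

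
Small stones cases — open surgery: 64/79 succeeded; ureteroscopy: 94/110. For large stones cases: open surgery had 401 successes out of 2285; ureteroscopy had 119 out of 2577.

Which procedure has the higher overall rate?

open surgery

Small stones: open surgery 64/79 = 81.0%, ureteroscopy 94/110 = 85.5% → ureteroscopy
Large stones: open surgery 401/2285 = 17.5%, ureteroscopy 119/2577 = 4.6% → open surgery
Overall: open surgery 465/2364 = 19.7%, ureteroscopy 213/2687 = 7.9% → open surgery
(Neither sweeps every stone group, but open surgery has the higher pooled rate.)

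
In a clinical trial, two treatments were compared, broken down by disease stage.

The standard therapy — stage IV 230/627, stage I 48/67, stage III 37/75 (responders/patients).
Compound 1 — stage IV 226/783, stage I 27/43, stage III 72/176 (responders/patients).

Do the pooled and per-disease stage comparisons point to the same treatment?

Stage IV: the standard therapy 230/627 = 36.7%, Compound 1 226/783 = 28.9% → the standard therapy
Stage I: the standard therapy 48/67 = 71.6%, Compound 1 27/43 = 62.8% → the standard therapy
Stage III: the standard therapy 37/75 = 49.3%, Compound 1 72/176 = 40.9% → the standard therapy
Overall: the standard therapy 315/769 = 41.0%, Compound 1 325/1002 = 32.4% → the standard therapy
The standard therapy wins overall and in every disease group — no reversal.

Yes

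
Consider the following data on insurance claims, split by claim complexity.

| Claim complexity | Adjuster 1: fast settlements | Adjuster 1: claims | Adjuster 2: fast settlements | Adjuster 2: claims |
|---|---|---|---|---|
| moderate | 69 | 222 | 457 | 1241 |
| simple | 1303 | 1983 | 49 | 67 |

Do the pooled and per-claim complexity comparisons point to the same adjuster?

No

Moderate: Adjuster 1 69/222 = 31.1%, Adjuster 2 457/1241 = 36.8% → Adjuster 2
Simple: Adjuster 1 1303/1983 = 65.7%, Adjuster 2 49/67 = 73.1% → Adjuster 2
Overall: Adjuster 1 1372/2205 = 62.2%, Adjuster 2 506/1308 = 38.7% → Adjuster 1
Adjuster 2 wins each claim group but Adjuster 1 wins overall — the comparison reverses. Adjuster 2's claims skew toward moderate, which has a lower base rate.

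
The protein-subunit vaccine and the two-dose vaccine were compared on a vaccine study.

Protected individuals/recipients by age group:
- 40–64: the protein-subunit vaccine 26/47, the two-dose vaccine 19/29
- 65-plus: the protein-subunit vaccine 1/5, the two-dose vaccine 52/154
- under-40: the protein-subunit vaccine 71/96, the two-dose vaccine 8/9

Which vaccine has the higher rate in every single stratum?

40–64: the protein-subunit vaccine 26/47 = 55.3%, the two-dose vaccine 19/29 = 65.5% → the two-dose vaccine
65-plus: the protein-subunit vaccine 1/5 = 20.0%, the two-dose vaccine 52/154 = 33.8% → the two-dose vaccine
Under-40: the protein-subunit vaccine 71/96 = 74.0%, the two-dose vaccine 8/9 = 88.9% → the two-dose vaccine
The two-dose vaccine has the higher rate in all 3 groups.

the two-dose vaccine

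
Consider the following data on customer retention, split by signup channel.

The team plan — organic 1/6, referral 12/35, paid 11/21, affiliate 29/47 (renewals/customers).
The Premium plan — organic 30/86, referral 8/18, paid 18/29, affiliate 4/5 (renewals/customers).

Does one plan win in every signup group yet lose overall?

Organic: the team plan 1/6 = 16.7%, the Premium plan 30/86 = 34.9% → the Premium plan
Referral: the team plan 12/35 = 34.3%, the Premium plan 8/18 = 44.4% → the Premium plan
Paid: the team plan 11/21 = 52.4%, the Premium plan 18/29 = 62.1% → the Premium plan
Affiliate: the team plan 29/47 = 61.7%, the Premium plan 4/5 = 80.0% → the Premium plan
Overall: the team plan 53/109 = 48.6%, the Premium plan 60/138 = 43.5% → the team plan
The Premium plan wins each signup group but the team plan wins overall — the comparison reverses. The Premium plan's customers skew toward organic, which has a lower base rate.

Yes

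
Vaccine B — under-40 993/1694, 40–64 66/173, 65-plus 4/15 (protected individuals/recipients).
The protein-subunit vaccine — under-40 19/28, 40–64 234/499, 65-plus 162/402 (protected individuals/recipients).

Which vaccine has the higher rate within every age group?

the protein-subunit vaccine

Under-40: Vaccine B 993/1694 = 58.6%, the protein-subunit vaccine 19/28 = 67.9% → the protein-subunit vaccine
40–64: Vaccine B 66/173 = 38.2%, the protein-subunit vaccine 234/499 = 46.9% → the protein-subunit vaccine
65-plus: Vaccine B 4/15 = 26.7%, the protein-subunit vaccine 162/402 = 40.3% → the protein-subunit vaccine
The protein-subunit vaccine has the higher rate in all 3 groups.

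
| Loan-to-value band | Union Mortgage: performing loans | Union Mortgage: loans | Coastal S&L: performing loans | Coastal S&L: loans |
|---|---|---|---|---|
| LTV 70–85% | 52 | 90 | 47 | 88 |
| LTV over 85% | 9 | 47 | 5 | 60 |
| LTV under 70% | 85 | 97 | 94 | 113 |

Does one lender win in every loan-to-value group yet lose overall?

LTV 70–85%: Union Mortgage 52/90 = 57.8%, Coastal S&L 47/88 = 53.4% → Union Mortgage
LTV over 85%: Union Mortgage 9/47 = 19.1%, Coastal S&L 5/60 = 8.3% → Union Mortgage
LTV under 70%: Union Mortgage 85/97 = 87.6%, Coastal S&L 94/113 = 83.2% → Union Mortgage
Overall: Union Mortgage 146/234 = 62.4%, Coastal S&L 146/261 = 55.9% → Union Mortgage
Union Mortgage wins overall and in every loan-to-value group — no reversal.

No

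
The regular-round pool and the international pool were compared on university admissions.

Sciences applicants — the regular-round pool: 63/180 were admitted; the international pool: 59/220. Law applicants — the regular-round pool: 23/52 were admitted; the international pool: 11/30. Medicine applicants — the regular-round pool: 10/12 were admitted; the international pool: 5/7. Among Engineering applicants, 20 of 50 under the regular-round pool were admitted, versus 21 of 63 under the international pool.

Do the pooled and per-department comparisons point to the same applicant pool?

Yes

Sciences: the regular-round pool 63/180 = 35.0%, the international pool 59/220 = 26.8% → the regular-round pool
Law: the regular-round pool 23/52 = 44.2%, the international pool 11/30 = 36.7% → the regular-round pool
Medicine: the regular-round pool 10/12 = 83.3%, the international pool 5/7 = 71.4% → the regular-round pool
Engineering: the regular-round pool 20/50 = 40.0%, the international pool 21/63 = 33.3% → the regular-round pool
Overall: the regular-round pool 116/294 = 39.5%, the international pool 96/320 = 30.0% → the regular-round pool
The regular-round pool wins overall and in every department group — no reversal.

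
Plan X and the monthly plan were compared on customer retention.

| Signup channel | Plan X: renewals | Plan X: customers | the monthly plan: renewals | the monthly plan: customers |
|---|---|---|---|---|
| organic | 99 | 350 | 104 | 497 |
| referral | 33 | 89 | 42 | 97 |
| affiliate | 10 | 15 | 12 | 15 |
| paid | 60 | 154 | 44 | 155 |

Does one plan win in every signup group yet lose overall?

No

Organic: Plan X 99/350 = 28.3%, the monthly plan 104/497 = 20.9% → Plan X
Referral: Plan X 33/89 = 37.1%, the monthly plan 42/97 = 43.3% → the monthly plan
Affiliate: Plan X 10/15 = 66.7%, the monthly plan 12/15 = 80.0% → the monthly plan
Paid: Plan X 60/154 = 39.0%, the monthly plan 44/155 = 28.4% → Plan X
Overall: Plan X 202/608 = 33.2%, the monthly plan 202/764 = 26.4% → Plan X
Neither sweeps: Plan X wins 2 of 4 groups, the monthly plan wins 2. Plan X wins overall but not every group — no Simpson reversal.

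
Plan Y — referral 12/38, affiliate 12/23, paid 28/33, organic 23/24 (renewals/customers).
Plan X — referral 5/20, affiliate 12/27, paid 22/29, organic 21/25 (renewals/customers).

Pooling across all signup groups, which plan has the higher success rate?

Plan Y

Referral: Plan Y 12/38 = 31.6%, Plan X 5/20 = 25.0% → Plan Y
Affiliate: Plan Y 12/23 = 52.2%, Plan X 12/27 = 44.4% → Plan Y
Paid: Plan Y 28/33 = 84.8%, Plan X 22/29 = 75.9% → Plan Y
Organic: Plan Y 23/24 = 95.8%, Plan X 21/25 = 84.0% → Plan Y
Overall: Plan Y 75/118 = 63.6%, Plan X 60/101 = 59.4% → Plan Y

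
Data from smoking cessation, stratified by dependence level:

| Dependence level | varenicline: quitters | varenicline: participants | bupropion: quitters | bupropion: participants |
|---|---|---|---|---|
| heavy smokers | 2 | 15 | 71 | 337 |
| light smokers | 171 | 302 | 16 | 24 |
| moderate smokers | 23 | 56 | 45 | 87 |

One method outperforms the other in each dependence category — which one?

Heavy smokers: varenicline 2/15 = 13.3%, bupropion 71/337 = 21.1% → bupropion
Light smokers: varenicline 171/302 = 56.6%, bupropion 16/24 = 66.7% → bupropion
Moderate smokers: varenicline 23/56 = 41.1%, bupropion 45/87 = 51.7% → bupropion
Bupropion has the higher rate in all 3 groups.

bupropion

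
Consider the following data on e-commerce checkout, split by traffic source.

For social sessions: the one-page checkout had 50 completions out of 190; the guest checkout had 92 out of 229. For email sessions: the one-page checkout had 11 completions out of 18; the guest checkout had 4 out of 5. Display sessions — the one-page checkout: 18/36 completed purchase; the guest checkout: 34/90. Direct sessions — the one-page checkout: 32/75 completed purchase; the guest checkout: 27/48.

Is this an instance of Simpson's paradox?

No

Social: the one-page checkout 50/190 = 26.3%, the guest checkout 92/229 = 40.2% → the guest checkout
Email: the one-page checkout 11/18 = 61.1%, the guest checkout 4/5 = 80.0% → the guest checkout
Display: the one-page checkout 18/36 = 50.0%, the guest checkout 34/90 = 37.8% → the one-page checkout
Direct: the one-page checkout 32/75 = 42.7%, the guest checkout 27/48 = 56.2% → the guest checkout
Overall: the one-page checkout 111/319 = 34.8%, the guest checkout 157/372 = 42.2% → the guest checkout
Neither sweeps: the one-page checkout wins 1 of 4 groups, the guest checkout wins 3. The guest checkout wins overall but not every group — no Simpson reversal.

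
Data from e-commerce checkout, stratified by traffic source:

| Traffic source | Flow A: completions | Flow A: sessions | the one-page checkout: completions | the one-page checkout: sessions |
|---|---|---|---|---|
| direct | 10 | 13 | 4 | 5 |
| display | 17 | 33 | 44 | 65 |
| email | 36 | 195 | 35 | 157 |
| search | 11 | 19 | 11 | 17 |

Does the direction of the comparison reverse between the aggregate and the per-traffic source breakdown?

Direct: Flow A 10/13 = 76.9%, the one-page checkout 4/5 = 80.0% → the one-page checkout
Display: Flow A 17/33 = 51.5%, the one-page checkout 44/65 = 67.7% → the one-page checkout
Email: Flow A 36/195 = 18.5%, the one-page checkout 35/157 = 22.3% → the one-page checkout
Search: Flow A 11/19 = 57.9%, the one-page checkout 11/17 = 64.7% → the one-page checkout
Overall: Flow A 74/260 = 28.5%, the one-page checkout 94/244 = 38.5% → the one-page checkout
The one-page checkout wins overall and in every traffic group — no reversal.

No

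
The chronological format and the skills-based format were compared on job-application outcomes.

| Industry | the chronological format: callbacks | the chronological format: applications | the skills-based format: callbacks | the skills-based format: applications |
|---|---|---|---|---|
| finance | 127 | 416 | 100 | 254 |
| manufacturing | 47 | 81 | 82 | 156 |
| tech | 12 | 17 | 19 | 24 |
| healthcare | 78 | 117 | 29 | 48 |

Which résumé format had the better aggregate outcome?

Finance: the chronological format 127/416 = 30.5%, the skills-based format 100/254 = 39.4% → the skills-based format
Manufacturing: the chronological format 47/81 = 58.0%, the skills-based format 82/156 = 52.6% → the chronological format
Tech: the chronological format 12/17 = 70.6%, the skills-based format 19/24 = 79.2% → the skills-based format
Healthcare: the chronological format 78/117 = 66.7%, the skills-based format 29/48 = 60.4% → the chronological format
Overall: the chronological format 264/631 = 41.8%, the skills-based format 230/482 = 47.7% → the skills-based format
(Neither sweeps every industry group, but the skills-based format has the higher pooled rate.)

the skills-based format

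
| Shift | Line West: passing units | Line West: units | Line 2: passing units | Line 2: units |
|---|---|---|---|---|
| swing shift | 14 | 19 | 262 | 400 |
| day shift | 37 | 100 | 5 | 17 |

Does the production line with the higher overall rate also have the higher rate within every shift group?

No

Swing shift: Line West 14/19 = 73.7%, Line 2 262/400 = 65.5% → Line West
Day shift: Line West 37/100 = 37.0%, Line 2 5/17 = 29.4% → Line West
Overall: Line West 51/119 = 42.9%, Line 2 267/417 = 64.0% → Line 2
Line West wins each shift group but Line 2 wins overall — the comparison reverses. Line West's units skew toward day shift, which has a lower base rate.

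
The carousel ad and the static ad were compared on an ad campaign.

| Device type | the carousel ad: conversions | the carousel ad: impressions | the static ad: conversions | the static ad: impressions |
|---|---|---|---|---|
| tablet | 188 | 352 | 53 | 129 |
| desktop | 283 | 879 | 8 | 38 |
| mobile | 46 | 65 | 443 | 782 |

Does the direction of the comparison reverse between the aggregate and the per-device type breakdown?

Tablet: the carousel ad 188/352 = 53.4%, the static ad 53/129 = 41.1% → the carousel ad
Desktop: the carousel ad 283/879 = 32.2%, the static ad 8/38 = 21.1% → the carousel ad
Mobile: the carousel ad 46/65 = 70.8%, the static ad 443/782 = 56.6% → the carousel ad
Overall: the carousel ad 517/1296 = 39.9%, the static ad 504/949 = 53.1% → the static ad
The carousel ad wins each device group but the static ad wins overall — the comparison reverses. The carousel ad's impressions skew toward desktop, which has a lower base rate.

Yes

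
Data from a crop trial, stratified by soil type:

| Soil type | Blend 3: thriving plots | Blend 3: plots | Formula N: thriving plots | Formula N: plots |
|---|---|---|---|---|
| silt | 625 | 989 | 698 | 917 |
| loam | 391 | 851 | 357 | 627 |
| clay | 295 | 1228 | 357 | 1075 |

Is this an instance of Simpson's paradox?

Silt: Blend 3 625/989 = 63.2%, Formula N 698/917 = 76.1% → Formula N
Loam: Blend 3 391/851 = 45.9%, Formula N 357/627 = 56.9% → Formula N
Clay: Blend 3 295/1228 = 24.0%, Formula N 357/1075 = 33.2% → Formula N
Overall: Blend 3 1311/3068 = 42.7%, Formula N 1412/2619 = 53.9% → Formula N
Formula N wins overall and in every soil group — no reversal.

No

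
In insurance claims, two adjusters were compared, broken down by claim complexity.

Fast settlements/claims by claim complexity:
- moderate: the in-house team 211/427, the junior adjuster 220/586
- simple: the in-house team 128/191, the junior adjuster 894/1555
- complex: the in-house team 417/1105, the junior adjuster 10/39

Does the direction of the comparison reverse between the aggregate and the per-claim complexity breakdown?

Yes

Moderate: the in-house team 211/427 = 49.4%, the junior adjuster 220/586 = 37.5% → the in-house team
Simple: the in-house team 128/191 = 67.0%, the junior adjuster 894/1555 = 57.5% → the in-house team
Complex: the in-house team 417/1105 = 37.7%, the junior adjuster 10/39 = 25.6% → the in-house team
Overall: the in-house team 756/1723 = 43.9%, the junior adjuster 1124/2180 = 51.6% → the junior adjuster
The in-house team wins each claim group but the junior adjuster wins overall — the comparison reverses. The in-house team's claims skew toward complex, which has a lower base rate.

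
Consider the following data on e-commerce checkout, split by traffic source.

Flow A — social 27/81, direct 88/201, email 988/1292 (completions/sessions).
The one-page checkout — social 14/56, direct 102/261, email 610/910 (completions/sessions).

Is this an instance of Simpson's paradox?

Social: Flow A 27/81 = 33.3%, the one-page checkout 14/56 = 25.0% → Flow A
Direct: Flow A 88/201 = 43.8%, the one-page checkout 102/261 = 39.1% → Flow A
Email: Flow A 988/1292 = 76.5%, the one-page checkout 610/910 = 67.0% → Flow A
Overall: Flow A 1103/1574 = 70.1%, the one-page checkout 726/1227 = 59.2% → Flow A
Flow A wins overall and in every traffic group — no reversal.

No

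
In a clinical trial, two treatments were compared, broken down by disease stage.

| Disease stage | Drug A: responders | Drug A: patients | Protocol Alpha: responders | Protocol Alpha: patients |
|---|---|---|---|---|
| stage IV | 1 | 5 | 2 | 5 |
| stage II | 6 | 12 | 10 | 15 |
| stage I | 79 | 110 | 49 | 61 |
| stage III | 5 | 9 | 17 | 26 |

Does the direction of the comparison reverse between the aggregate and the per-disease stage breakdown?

No

Stage IV: Drug A 1/5 = 20.0%, Protocol Alpha 2/5 = 40.0% → Protocol Alpha
Stage II: Drug A 6/12 = 50.0%, Protocol Alpha 10/15 = 66.7% → Protocol Alpha
Stage I: Drug A 79/110 = 71.8%, Protocol Alpha 49/61 = 80.3% → Protocol Alpha
Stage III: Drug A 5/9 = 55.6%, Protocol Alpha 17/26 = 65.4% → Protocol Alpha
Overall: Drug A 91/136 = 66.9%, Protocol Alpha 78/107 = 72.9% → Protocol Alpha
Protocol Alpha wins overall and in every disease group — no reversal.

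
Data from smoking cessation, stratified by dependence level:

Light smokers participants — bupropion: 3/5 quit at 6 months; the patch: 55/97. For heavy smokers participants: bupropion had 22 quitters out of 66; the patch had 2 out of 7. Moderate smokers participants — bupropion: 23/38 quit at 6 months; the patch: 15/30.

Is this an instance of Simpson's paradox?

Light smokers: bupropion 3/5 = 60.0%, the patch 55/97 = 56.7% → bupropion
Heavy smokers: bupropion 22/66 = 33.3%, the patch 2/7 = 28.6% → bupropion
Moderate smokers: bupropion 23/38 = 60.5%, the patch 15/30 = 50.0% → bupropion
Overall: bupropion 48/109 = 44.0%, the patch 72/134 = 53.7% → the patch
Bupropion wins each dependence group but the patch wins overall — the comparison reverses. Bupropion's participants skew toward heavy smokers, which has a lower base rate.

Yes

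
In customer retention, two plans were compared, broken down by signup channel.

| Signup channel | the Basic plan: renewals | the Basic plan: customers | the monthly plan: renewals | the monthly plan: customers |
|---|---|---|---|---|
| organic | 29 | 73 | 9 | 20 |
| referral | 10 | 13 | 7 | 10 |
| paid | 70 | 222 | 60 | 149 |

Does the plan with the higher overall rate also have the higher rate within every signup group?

No

Organic: the Basic plan 29/73 = 39.7%, the monthly plan 9/20 = 45.0% → the monthly plan
Referral: the Basic plan 10/13 = 76.9%, the monthly plan 7/10 = 70.0% → the Basic plan
Paid: the Basic plan 70/222 = 31.5%, the monthly plan 60/149 = 40.3% → the monthly plan
Overall: the Basic plan 109/308 = 35.4%, the monthly plan 76/179 = 42.5% → the monthly plan
Neither sweeps: the Basic plan wins 1 of 3 groups, the monthly plan wins 2. The monthly plan wins overall but not every group — no Simpson reversal.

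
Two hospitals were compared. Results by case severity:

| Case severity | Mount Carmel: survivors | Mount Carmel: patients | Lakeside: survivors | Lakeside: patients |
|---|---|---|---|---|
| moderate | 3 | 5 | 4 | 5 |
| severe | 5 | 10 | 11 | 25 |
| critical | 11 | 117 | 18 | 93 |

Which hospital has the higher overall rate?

Moderate: Mount Carmel 3/5 = 60.0%, Lakeside 4/5 = 80.0% → Lakeside
Severe: Mount Carmel 5/10 = 50.0%, Lakeside 11/25 = 44.0% → Mount Carmel
Critical: Mount Carmel 11/117 = 9.4%, Lakeside 18/93 = 19.4% → Lakeside
Overall: Mount Carmel 19/132 = 14.4%, Lakeside 33/123 = 26.8% → Lakeside
(Neither sweeps every case group, but Lakeside has the higher pooled rate.)

Lakeside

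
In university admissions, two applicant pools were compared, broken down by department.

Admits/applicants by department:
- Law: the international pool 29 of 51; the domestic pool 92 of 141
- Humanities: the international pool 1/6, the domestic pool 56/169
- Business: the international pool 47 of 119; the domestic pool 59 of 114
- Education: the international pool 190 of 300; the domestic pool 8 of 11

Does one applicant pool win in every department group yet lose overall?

Yes

Law: the international pool 29/51 = 56.9%, the domestic pool 92/141 = 65.2% → the domestic pool
Humanities: the international pool 1/6 = 16.7%, the domestic pool 56/169 = 33.1% → the domestic pool
Business: the international pool 47/119 = 39.5%, the domestic pool 59/114 = 51.8% → the domestic pool
Education: the international pool 190/300 = 63.3%, the domestic pool 8/11 = 72.7% → the domestic pool
Overall: the international pool 267/476 = 56.1%, the domestic pool 215/435 = 49.4% → the international pool
The domestic pool wins each department group but the international pool wins overall — the comparison reverses. The domestic pool's applicants skew toward Humanities, which has a lower base rate.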